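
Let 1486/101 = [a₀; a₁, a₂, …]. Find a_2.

2

1486 = 14·101 + 72   →  a_0 = 14
101 = 1·72 + 29   →  a_1 = 1
72 = 2·29 + 14   →  a_2 = 2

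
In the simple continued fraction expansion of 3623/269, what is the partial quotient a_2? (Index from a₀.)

7

3623 = 13·269 + 126   →  a_0 = 13
269 = 2·126 + 17   →  a_1 = 2
126 = 7·17 + 7   →  a_2 = 7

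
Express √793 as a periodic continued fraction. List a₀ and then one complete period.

[28; 6, 4, 6, 56]

a₀ = ⌊√793⌋ = 28.
With m₀=0, d₀=1 and mₖ₊₁ = dₖaₖ − mₖ, dₖ₊₁ = (n − mₖ₊₁²)/dₖ, aₖ₊₁ = ⌊(a₀+mₖ₊₁)/dₖ₊₁⌋:
  k=1: m=28, d=9, a=6
  k=2: m=26, d=13, a=4
  k=3: m=26, d=9, a=6
  k=4: m=28, d=1, a=56
d=1 and a=2a₀=56 at k=4, so the next step gives (m, d) = (28, 9) again — its k=1 value — and the period has length 4.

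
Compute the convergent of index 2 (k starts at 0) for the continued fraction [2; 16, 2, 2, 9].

68/33

Using pₖ = aₖpₖ₋₁ + pₖ₋₂, qₖ = aₖqₖ₋₁ + qₖ₋₂ (with p₋₁=1, p₋₂=0, q₋₁=0, q₋₂=1):
  k=0: a=2, p=2, q=1
  k=1: a=16, p=33, q=16
  k=2: a=2, p=68, q=33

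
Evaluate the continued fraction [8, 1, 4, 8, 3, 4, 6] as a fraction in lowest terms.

30341/3446

Fold from the inside: start with 6/1.
  4 + 1/6 = 25/6
  3 + 6/25 = 81/25
  8 + 25/81 = 673/81
  4 + 81/673 = 2773/673
  1 + 673/2773 = 3446/2773
  8 + 2773/3446 = 30341/3446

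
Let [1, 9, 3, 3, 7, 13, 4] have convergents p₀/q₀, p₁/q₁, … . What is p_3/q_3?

Using pₖ = aₖpₖ₋₁ + pₖ₋₂, qₖ = aₖqₖ₋₁ + qₖ₋₂ (with p₋₁=1, p₋₂=0, q₋₁=0, q₋₂=1):
  k=0: a=1, p=1, q=1
  k=1: a=9, p=10, q=9
  k=2: a=3, p=31, q=28
  k=3: a=3, p=103, q=93

103/93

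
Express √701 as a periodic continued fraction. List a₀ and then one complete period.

[26; 2, 10, 10, 2, 52]

a₀ = ⌊√701⌋ = 26.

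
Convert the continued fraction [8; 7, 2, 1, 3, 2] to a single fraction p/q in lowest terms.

Fold from the inside: start with 2/1.
  3 + 1/2 = 7/2
  1 + 2/7 = 9/7
  2 + 7/9 = 25/9
  7 + 9/25 = 184/25
  8 + 25/184 = 1497/184

1497/184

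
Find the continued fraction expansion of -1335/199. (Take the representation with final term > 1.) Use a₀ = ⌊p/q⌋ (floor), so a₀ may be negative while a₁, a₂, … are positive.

[-7; 3, 2, 3, 8]

-1335 = -7×199 + 58
199 = 3×58 + 25
58 = 2×25 + 8
25 = 3×8 + 1
8 = 8×1 + 0  (stop)
So -1335/199 = [-7; 3, 2, 3, 8].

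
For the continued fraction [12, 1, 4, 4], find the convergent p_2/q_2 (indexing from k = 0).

64/5

Using pₖ = aₖpₖ₋₁ + pₖ₋₂, qₖ = aₖqₖ₋₁ + qₖ₋₂ (with p₋₁=1, p₋₂=0, q₋₁=0, q₋₂=1):
  k=0: a=12, p=12, q=1
  k=1: a=1, p=13, q=1
  k=2: a=4, p=64, q=5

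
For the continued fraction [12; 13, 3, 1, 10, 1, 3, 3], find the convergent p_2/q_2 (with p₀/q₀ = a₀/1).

483/40

Using pₖ = aₖpₖ₋₁ + pₖ₋₂, qₖ = aₖqₖ₋₁ + qₖ₋₂ (with p₋₁=1, p₋₂=0, q₋₁=0, q₋₂=1):
  k=0: a=12, p=12, q=1
  k=1: a=13, p=157, q=13
  k=2: a=3, p=483, q=40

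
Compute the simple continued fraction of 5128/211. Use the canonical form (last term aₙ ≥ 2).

[24; 3, 3, 2, 1, 2, 2]

5128 = 24×211 + 64
211 = 3×64 + 19
64 = 3×19 + 7
19 = 2×7 + 5
7 = 1×5 + 2
5 = 2×2 + 1
2 = 2×1 + 0  (stop)
So 5128/211 = [24; 3, 3, 2, 1, 2, 2].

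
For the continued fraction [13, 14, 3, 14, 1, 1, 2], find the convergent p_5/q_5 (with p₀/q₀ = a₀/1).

16664/1275

Using pₖ = aₖpₖ₋₁ + pₖ₋₂, qₖ = aₖqₖ₋₁ + qₖ₋₂ (with p₋₁=1, p₋₂=0, q₋₁=0, q₋₂=1):
  k=0: a=13, p=13, q=1
  k=1: a=14, p=183, q=14
  k=2: a=3, p=562, q=43
  k=3: a=14, p=8051, q=616
  k=4: a=1, p=8613, q=659
  k=5: a=1, p=16664, q=1275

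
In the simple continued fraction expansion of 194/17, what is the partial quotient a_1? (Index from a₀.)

2

194 = 11·17 + 7   →  a_0 = 11
17 = 2·7 + 3   →  a_1 = 2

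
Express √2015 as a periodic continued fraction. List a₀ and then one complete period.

[44; 1, 7, 1, 88]

a₀ = ⌊√2015⌋ = 44.
With m₀=0, d₀=1 and mₖ₊₁ = dₖaₖ − mₖ, dₖ₊₁ = (n − mₖ₊₁²)/dₖ, aₖ₊₁ = ⌊(a₀+mₖ₊₁)/dₖ₊₁⌋:
  k=1: m=44, d=79, a=1
  k=2: m=35, d=10, a=7
  k=3: m=35, d=79, a=1
  k=4: m=44, d=1, a=88
d=1 and a=2a₀=88 at k=4, so the next step gives (m, d) = (44, 79) again — its k=1 value — and the period has length 4.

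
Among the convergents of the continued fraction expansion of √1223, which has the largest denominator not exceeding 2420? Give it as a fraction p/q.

84421/2414

√1223 = [34; 1, 33, 1, 68, …] (period length 4).
Convergents:
  p_0/q_0 = 34/1
  p_1/q_1 = 35/1
  p_2/q_2 = 1189/34
  p_3/q_3 = 1224/35
  p_4/q_4 = 84421/2414
  p_5/q_5 = 85645/2449
q_4 = 2414 ≤ 2420 < 2449 = q_5, so the answer is 84421/2414.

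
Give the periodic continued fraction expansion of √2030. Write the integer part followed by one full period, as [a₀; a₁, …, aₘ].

a₀ = ⌊√2030⌋ = 45.
With m₀=0, d₀=1 and mₖ₊₁ = dₖaₖ − mₖ, dₖ₊₁ = (n − mₖ₊₁²)/dₖ, aₖ₊₁ = ⌊(a₀+mₖ₊₁)/dₖ₊₁⌋:
  k=1: m=45, d=5, a=18
  k=2: m=45, d=1, a=90
d=1 and a=2a₀=90 at k=2, so the next step gives (m, d) = (45, 5) again — its k=1 value — and the period has length 2.

[45; 18, 90]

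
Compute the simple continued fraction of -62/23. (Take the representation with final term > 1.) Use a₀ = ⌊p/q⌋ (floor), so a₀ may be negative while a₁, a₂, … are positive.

[-3; 3, 3, 2]

-62 = -3·23 + 7
23 = 3·7 + 2
7 = 3·2 + 1
2 = 2·1 + 0  (stop)
So -62/23 = [-3; 3, 3, 2].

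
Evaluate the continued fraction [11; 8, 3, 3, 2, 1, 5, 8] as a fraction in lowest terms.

141919/12762

Fold from the inside: start with 8/1.
  5 + 1/8 = 41/8
  1 + 8/41 = 49/41
  2 + 41/49 = 139/49
  3 + 49/139 = 466/139
  3 + 139/466 = 1537/466
  8 + 466/1537 = 12762/1537
  11 + 1537/12762 = 141919/12762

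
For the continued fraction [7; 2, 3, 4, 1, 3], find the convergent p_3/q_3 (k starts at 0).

223/30

Using pₖ = aₖpₖ₋₁ + pₖ₋₂, qₖ = aₖqₖ₋₁ + qₖ₋₂ (with p₋₁=1, p₋₂=0, q₋₁=0, q₋₂=1):
  k=0: a=7, p=7, q=1
  k=1: a=2, p=15, q=2
  k=2: a=3, p=52, q=7
  k=3: a=4, p=223, q=30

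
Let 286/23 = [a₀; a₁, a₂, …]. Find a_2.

3

286 = 12·23 + 10   →  a_0 = 12
23 = 2·10 + 3   →  a_1 = 2
10 = 3·3 + 1   →  a_2 = 3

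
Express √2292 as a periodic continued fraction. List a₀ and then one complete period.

[47; 1, 6, 1, 94]

a₀ = ⌊√2292⌋ = 47.
With m₀=0, d₀=1 and mₖ₊₁ = dₖaₖ − mₖ, dₖ₊₁ = (n − mₖ₊₁²)/dₖ, aₖ₊₁ = ⌊(a₀+mₖ₊₁)/dₖ₊₁⌋:
  k=1: m=47, d=83, a=1
  k=2: m=36, d=12, a=6
  k=3: m=36, d=83, a=1
  k=4: m=47, d=1, a=94
d=1 and a=2a₀=94 at k=4, so the next step gives (m, d) = (47, 83) again — its k=1 value — and the period has length 4.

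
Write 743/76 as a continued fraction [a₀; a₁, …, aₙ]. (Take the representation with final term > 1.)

[9; 1, 3, 2, 8]

743 = 9·76 + 59
76 = 1·59 + 17
59 = 3·17 + 8
17 = 2·8 + 1
8 = 8·1 + 0  (stop)
So 743/76 = [9; 1, 3, 2, 8].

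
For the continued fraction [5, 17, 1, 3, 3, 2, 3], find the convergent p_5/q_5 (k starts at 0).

2695/533

Using pₖ = aₖpₖ₋₁ + pₖ₋₂, qₖ = aₖqₖ₋₁ + qₖ₋₂ (with p₋₁=1, p₋₂=0, q₋₁=0, q₋₂=1):
  k=0: a=5, p=5, q=1
  k=1: a=17, p=86, q=17
  k=2: a=1, p=91, q=18
  k=3: a=3, p=359, q=71
  k=4: a=3, p=1168, q=231
  k=5: a=2, p=2695, q=533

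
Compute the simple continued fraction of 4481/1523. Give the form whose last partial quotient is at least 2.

[2; 1, 16, 3, 3, 1, 6]

4481 = 2*1523 + 1435
1523 = 1*1435 + 88
1435 = 16*88 + 27
88 = 3*27 + 7
27 = 3*7 + 6
7 = 1*6 + 1
6 = 6*1 + 0  (stop)
So 4481/1523 = [2; 1, 16, 3, 3, 1, 6].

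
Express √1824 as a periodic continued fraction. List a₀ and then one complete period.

a₀ = ⌊√1824⌋ = 42.
With m₀=0, d₀=1 and mₖ₊₁ = dₖaₖ − mₖ, dₖ₊₁ = (n − mₖ₊₁²)/dₖ, aₖ₊₁ = ⌊(a₀+mₖ₊₁)/dₖ₊₁⌋:
  k=1: m=42, d=60, a=1
  k=2: m=18, d=25, a=2
  k=3: m=32, d=32, a=2
  k=4: m=32, d=25, a=2
  k=5: m=18, d=60, a=1
  k=6: m=42, d=1, a=84
d=1 and a=2a₀=84 at k=6, so the next step gives (m, d) = (42, 60) again — its k=1 value — and the period has length 6.

[42; 1, 2, 2, 2, 1, 84]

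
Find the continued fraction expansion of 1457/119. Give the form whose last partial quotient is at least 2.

1457 = 12*119 + 29
119 = 4*29 + 3
29 = 9*3 + 2
3 = 1*2 + 1
2 = 2*1 + 0  (stop)
So 1457/119 = [12; 4, 9, 1, 2].

[12; 4, 9, 1, 2]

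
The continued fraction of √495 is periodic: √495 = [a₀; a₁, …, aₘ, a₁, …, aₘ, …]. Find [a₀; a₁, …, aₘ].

[22; 4, 44]

a₀ = ⌊√495⌋ = 22.
With m₀=0, d₀=1 and mₖ₊₁ = dₖaₖ − mₖ, dₖ₊₁ = (n − mₖ₊₁²)/dₖ, aₖ₊₁ = ⌊(a₀+mₖ₊₁)/dₖ₊₁⌋:
  k=1: m=22, d=11, a=4
  k=2: m=22, d=1, a=44
d=1 and a=2a₀=44 at k=2, so the next step gives (m, d) = (22, 11) again — its k=1 value — and the period has length 2.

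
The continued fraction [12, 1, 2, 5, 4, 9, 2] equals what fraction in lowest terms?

Using pₖ = aₖpₖ₋₁ + pₖ₋₂ and qₖ = aₖqₖ₋₁ + qₖ₋₂:
  k=0: a=12, p=12, q=1
  k=1: a=1, p=13, q=1
  k=2: a=2, p=38, q=3
  k=3: a=5, p=203, q=16
  k=4: a=4, p=850, q=67
  k=5: a=9, p=7853, q=619
  k=6: a=2, p=16556, q=1305

16556/1305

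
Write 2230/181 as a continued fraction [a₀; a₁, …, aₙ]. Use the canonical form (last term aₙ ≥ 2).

2230 = 12×181 + 58
181 = 3×58 + 7
58 = 8×7 + 2
7 = 3×2 + 1
2 = 2×1 + 0  (stop)
So 2230/181 = [12; 3, 8, 3, 2].

[12; 3, 8, 3, 2]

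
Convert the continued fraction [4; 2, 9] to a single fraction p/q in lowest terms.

85/19

Using pₖ = aₖpₖ₋₁ + pₖ₋₂ and qₖ = aₖqₖ₋₁ + qₖ₋₂:
  k=0: a=4, p=4, q=1
  k=1: a=2, p=9, q=2
  k=2: a=9, p=85, q=19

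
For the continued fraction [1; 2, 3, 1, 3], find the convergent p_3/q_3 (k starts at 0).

13/9

Using pₖ = aₖpₖ₋₁ + pₖ₋₂, qₖ = aₖqₖ₋₁ + qₖ₋₂ (with p₋₁=1, p₋₂=0, q₋₁=0, q₋₂=1):
  k=0: a=1, p=1, q=1
  k=1: a=2, p=3, q=2
  k=2: a=3, p=10, q=7
  k=3: a=1, p=13, q=9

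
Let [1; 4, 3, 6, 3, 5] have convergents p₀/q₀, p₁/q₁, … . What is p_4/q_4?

319/259

Using pₖ = aₖpₖ₋₁ + pₖ₋₂, qₖ = aₖqₖ₋₁ + qₖ₋₂ (with p₋₁=1, p₋₂=0, q₋₁=0, q₋₂=1):
  k=0: a=1, p=1, q=1
  k=1: a=4, p=5, q=4
  k=2: a=3, p=16, q=13
  k=3: a=6, p=101, q=82
  k=4: a=3, p=319, q=259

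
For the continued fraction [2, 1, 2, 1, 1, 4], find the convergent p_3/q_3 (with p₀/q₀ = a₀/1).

Using pₖ = aₖpₖ₋₁ + pₖ₋₂, qₖ = aₖqₖ₋₁ + qₖ₋₂ (with p₋₁=1, p₋₂=0, q₋₁=0, q₋₂=1):
  k=0: a=2, p=2, q=1
  k=1: a=1, p=3, q=1
  k=2: a=2, p=8, q=3
  k=3: a=1, p=11, q=4

11/4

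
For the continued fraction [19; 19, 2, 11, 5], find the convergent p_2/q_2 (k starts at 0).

743/39

Using pₖ = aₖpₖ₋₁ + pₖ₋₂, qₖ = aₖqₖ₋₁ + qₖ₋₂ (with p₋₁=1, p₋₂=0, q₋₁=0, q₋₂=1):
  k=0: a=19, p=19, q=1
  k=1: a=19, p=362, q=19
  k=2: a=2, p=743, q=39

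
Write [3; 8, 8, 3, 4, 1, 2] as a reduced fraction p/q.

Fold from the inside: start with 2/1.
  1 + 1/2 = 3/2
  4 + 2/3 = 14/3
  3 + 3/14 = 45/14
  8 + 14/45 = 374/45
  8 + 45/374 = 3037/374
  3 + 374/3037 = 9485/3037

9485/3037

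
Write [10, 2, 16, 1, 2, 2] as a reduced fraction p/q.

Using pₖ = aₖpₖ₋₁ + pₖ₋₂ and qₖ = aₖqₖ₋₁ + qₖ₋₂:
  k=0: a=10, p=10, q=1
  k=1: a=2, p=21, q=2
  k=2: a=16, p=346, q=33
  k=3: a=1, p=367, q=35
  k=4: a=2, p=1080, q=103
  k=5: a=2, p=2527, q=241

2527/241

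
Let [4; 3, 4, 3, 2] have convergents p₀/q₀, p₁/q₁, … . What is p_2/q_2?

Using pₖ = aₖpₖ₋₁ + pₖ₋₂, qₖ = aₖqₖ₋₁ + qₖ₋₂ (with p₋₁=1, p₋₂=0, q₋₁=0, q₋₂=1):
  k=0: a=4, p=4, q=1
  k=1: a=3, p=13, q=3
  k=2: a=4, p=56, q=13

56/13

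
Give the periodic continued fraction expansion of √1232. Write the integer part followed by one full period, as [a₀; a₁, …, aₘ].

a₀ = ⌊√1232⌋ = 35.
With m₀=0, d₀=1 and mₖ₊₁ = dₖaₖ − mₖ, dₖ₊₁ = (n − mₖ₊₁²)/dₖ, aₖ₊₁ = ⌊(a₀+mₖ₊₁)/dₖ₊₁⌋:
  k=1: m=35, d=7, a=10
  k=2: m=35, d=1, a=70
d=1 and a=2a₀=70 at k=2, so the next step gives (m, d) = (35, 7) again — its k=1 value — and the period has length 2.

[35; 10, 70]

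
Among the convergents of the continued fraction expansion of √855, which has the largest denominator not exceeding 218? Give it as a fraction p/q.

3041/104

√855 = [29; 4, 6, 4, 58, …] (period length 4).
Convergents:
  p_0/q_0 = 29/1
  p_1/q_1 = 117/4
  p_2/q_2 = 731/25
  p_3/q_3 = 3041/104
  p_4/q_4 = 177109/6057
q_3 = 104 ≤ 218 < 6057 = q_4, so the answer is 3041/104.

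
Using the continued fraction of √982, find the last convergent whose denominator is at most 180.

√982 = [31; 2, 1, 30, 1, 2, 62, …] (period length 6).
Convergents:
  p_0/q_0 = 31/1
  p_1/q_1 = 63/2
  p_2/q_2 = 94/3
  p_3/q_3 = 2883/92
  p_4/q_4 = 2977/95
  p_5/q_5 = 8837/282
q_4 = 95 ≤ 180 < 282 = q_5, so the answer is 2977/95.

2977/95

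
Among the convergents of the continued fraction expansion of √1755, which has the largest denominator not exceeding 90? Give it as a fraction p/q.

1173/28

√1755 = [41; 1, 8, 3, 8, 1, 82, …] (period length 6).
Convergents:
  p_0/q_0 = 41/1
  p_1/q_1 = 42/1
  p_2/q_2 = 377/9
  p_3/q_3 = 1173/28
  p_4/q_4 = 9761/233
q_3 = 28 ≤ 90 < 233 = q_4, so the answer is 1173/28.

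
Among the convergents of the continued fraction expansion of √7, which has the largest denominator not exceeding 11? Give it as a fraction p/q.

√7 = [2; 1, 1, 1, 4, …] (period length 4).
Convergents:
  p_0/q_0 = 2/1
  p_1/q_1 = 3/1
  p_2/q_2 = 5/2
  p_3/q_3 = 8/3
  p_4/q_4 = 37/14
q_3 = 3 ≤ 11 < 14 = q_4, so the answer is 8/3.

8/3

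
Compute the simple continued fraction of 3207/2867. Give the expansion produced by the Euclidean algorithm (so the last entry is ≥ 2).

3207 = 1·2867 + 340
2867 = 8·340 + 147
340 = 2·147 + 46
147 = 3·46 + 9
46 = 5·9 + 1
9 = 9·1 + 0  (stop)
So 3207/2867 = [1; 8, 2, 3, 5, 9].

[1; 8, 2, 3, 5, 9]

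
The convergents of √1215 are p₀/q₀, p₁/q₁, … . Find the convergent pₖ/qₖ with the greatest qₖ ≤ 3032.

√1215 = [34; 1, 5, 1, 68, …] (period length 4).
Convergents:
  p_0/q_0 = 34/1
  p_1/q_1 = 35/1
  p_2/q_2 = 209/6
  p_3/q_3 = 244/7
  p_4/q_4 = 16801/482
  p_5/q_5 = 17045/489
  p_6/q_6 = 102026/2927
  p_7/q_7 = 119071/3416
q_6 = 2927 ≤ 3032 < 3416 = q_7, so the answer is 102026/2927.

102026/2927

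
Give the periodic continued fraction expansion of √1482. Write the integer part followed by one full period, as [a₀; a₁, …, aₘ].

a₀ = ⌊√1482⌋ = 38.
With m₀=0, d₀=1 and mₖ₊₁ = dₖaₖ − mₖ, dₖ₊₁ = (n − mₖ₊₁²)/dₖ, aₖ₊₁ = ⌊(a₀+mₖ₊₁)/dₖ₊₁⌋:
  k=1: m=38, d=38, a=2
  k=2: m=38, d=1, a=76
d=1 and a=2a₀=76 at k=2, so the next step gives (m, d) = (38, 38) again — its k=1 value — and the period has length 2.

[38; 2, 76]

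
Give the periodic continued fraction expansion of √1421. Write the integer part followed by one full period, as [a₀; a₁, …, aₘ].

[37; 1, 2, 3, 2, 3, 2, 1, 74]

a₀ = ⌊√1421⌋ = 37.
With m₀=0, d₀=1 and mₖ₊₁ = dₖaₖ − mₖ, dₖ₊₁ = (n − mₖ₊₁²)/dₖ, aₖ₊₁ = ⌊(a₀+mₖ₊₁)/dₖ₊₁⌋:
  k=1: m=37, d=52, a=1
  k=2: m=15, d=23, a=2
  k=3: m=31, d=20, a=3
  k=4: m=29, d=29, a=2
  k=5: m=29, d=20, a=3
  k=6: m=31, d=23, a=2
  k=7: m=15, d=52, a=1
  k=8: m=37, d=1, a=74
d=1 and a=2a₀=74 at k=8, so the next step gives (m, d) = (37, 52) again — its k=1 value — and the period has length 8.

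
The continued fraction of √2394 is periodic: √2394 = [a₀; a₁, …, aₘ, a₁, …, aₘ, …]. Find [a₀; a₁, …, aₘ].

[48; 1, 12, 1, 96]

a₀ = ⌊√2394⌋ = 48.
With m₀=0, d₀=1 and mₖ₊₁ = dₖaₖ − mₖ, dₖ₊₁ = (n − mₖ₊₁²)/dₖ, aₖ₊₁ = ⌊(a₀+mₖ₊₁)/dₖ₊₁⌋:
  k=1: m=48, d=90, a=1
  k=2: m=42, d=7, a=12
  k=3: m=42, d=90, a=1
  k=4: m=48, d=1, a=96
d=1 and a=2a₀=96 at k=4, so the next step gives (m, d) = (48, 90) again — its k=1 value — and the period has length 4.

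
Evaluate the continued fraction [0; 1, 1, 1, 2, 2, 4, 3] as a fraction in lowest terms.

Fold from the inside: start with 3/1.
  4 + 1/3 = 13/3
  2 + 3/13 = 29/13
  2 + 13/29 = 71/29
  1 + 29/71 = 100/71
  1 + 71/100 = 171/100
  1 + 100/171 = 271/171
  0 + 171/271 = 171/271

171/271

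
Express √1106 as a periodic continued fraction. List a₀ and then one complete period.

a₀ = ⌊√1106⌋ = 33.
With m₀=0, d₀=1 and mₖ₊₁ = dₖaₖ − mₖ, dₖ₊₁ = (n − mₖ₊₁²)/dₖ, aₖ₊₁ = ⌊(a₀+mₖ₊₁)/dₖ₊₁⌋:
  k=1: m=33, d=17, a=3
  k=2: m=18, d=46, a=1
  k=3: m=28, d=7, a=8
  k=4: m=28, d=46, a=1
  k=5: m=18, d=17, a=3
  k=6: m=33, d=1, a=66
d=1 and a=2a₀=66 at k=6, so the next step gives (m, d) = (33, 17) again — its k=1 value — and the period has length 6.

[33; 3, 1, 8, 1, 3, 66]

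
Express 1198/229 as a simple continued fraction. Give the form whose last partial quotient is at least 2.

1198 = 5×229 + 53
229 = 4×53 + 17
53 = 3×17 + 2
17 = 8×2 + 1
2 = 2×1 + 0  (stop)
So 1198/229 = [5; 4, 3, 8, 2].

[5; 4, 3, 8, 2]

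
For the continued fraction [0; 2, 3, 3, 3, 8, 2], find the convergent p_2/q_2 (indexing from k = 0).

3/7

Using pₖ = aₖpₖ₋₁ + pₖ₋₂, qₖ = aₖqₖ₋₁ + qₖ₋₂ (with p₋₁=1, p₋₂=0, q₋₁=0, q₋₂=1):
  k=0: a=0, p=0, q=1
  k=1: a=2, p=1, q=2
  k=2: a=3, p=3, q=7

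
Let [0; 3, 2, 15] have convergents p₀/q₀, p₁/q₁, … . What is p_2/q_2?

Using pₖ = aₖpₖ₋₁ + pₖ₋₂, qₖ = aₖqₖ₋₁ + qₖ₋₂ (with p₋₁=1, p₋₂=0, q₋₁=0, q₋₂=1):
  k=0: a=0, p=0, q=1
  k=1: a=3, p=1, q=3
  k=2: a=2, p=2, q=7

2/7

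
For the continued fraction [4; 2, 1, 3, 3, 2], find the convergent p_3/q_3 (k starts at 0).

Using pₖ = aₖpₖ₋₁ + pₖ₋₂, qₖ = aₖqₖ₋₁ + qₖ₋₂ (with p₋₁=1, p₋₂=0, q₋₁=0, q₋₂=1):
  k=0: a=4, p=4, q=1
  k=1: a=2, p=9, q=2
  k=2: a=1, p=13, q=3
  k=3: a=3, p=48, q=11

48/11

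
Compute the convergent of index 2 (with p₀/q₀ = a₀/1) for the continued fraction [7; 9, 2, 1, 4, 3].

135/19

Using pₖ = aₖpₖ₋₁ + pₖ₋₂, qₖ = aₖqₖ₋₁ + qₖ₋₂ (with p₋₁=1, p₋₂=0, q₋₁=0, q₋₂=1):
  k=0: a=7, p=7, q=1
  k=1: a=9, p=64, q=9
  k=2: a=2, p=135, q=19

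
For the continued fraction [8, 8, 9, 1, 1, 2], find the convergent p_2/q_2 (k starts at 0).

Using pₖ = aₖpₖ₋₁ + pₖ₋₂, qₖ = aₖqₖ₋₁ + qₖ₋₂ (with p₋₁=1, p₋₂=0, q₋₁=0, q₋₂=1):
  k=0: a=8, p=8, q=1
  k=1: a=8, p=65, q=8
  k=2: a=9, p=593, q=73

593/73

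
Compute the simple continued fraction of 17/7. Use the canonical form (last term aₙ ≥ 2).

[2; 2, 3]

17 = 2×7 + 3
7 = 2×3 + 1
3 = 3×1 + 0  (stop)
So 17/7 = [2; 2, 3].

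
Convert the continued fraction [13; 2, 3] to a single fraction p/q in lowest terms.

Fold from the inside: start with 3/1.
  2 + 1/3 = 7/3
  13 + 3/7 = 94/7

94/7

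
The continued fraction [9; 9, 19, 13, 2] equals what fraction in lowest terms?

42473/4662

Fold from the inside: start with 2/1.
  13 + 1/2 = 27/2
  19 + 2/27 = 515/27
  9 + 27/515 = 4662/515
  9 + 515/4662 = 42473/4662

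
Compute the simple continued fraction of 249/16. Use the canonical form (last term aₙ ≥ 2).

249 = 15·16 + 9
16 = 1·9 + 7
9 = 1·7 + 2
7 = 3·2 + 1
2 = 2·1 + 0  (stop)
So 249/16 = [15; 1, 1, 3, 2].

[15; 1, 1, 3, 2]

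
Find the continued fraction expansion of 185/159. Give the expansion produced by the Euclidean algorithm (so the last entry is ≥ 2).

185 = 1·159 + 26
159 = 6·26 + 3
26 = 8·3 + 2
3 = 1·2 + 1
2 = 2·1 + 0  (stop)
So 185/159 = [1; 6, 8, 1, 2].

[1; 6, 8, 1, 2]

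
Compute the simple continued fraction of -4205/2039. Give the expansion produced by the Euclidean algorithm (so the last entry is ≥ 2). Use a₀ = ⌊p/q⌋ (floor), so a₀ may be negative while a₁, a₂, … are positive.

[-3; 1, 15, 18, 7]

-4205 = -3·2039 + 1912
2039 = 1·1912 + 127
1912 = 15·127 + 7
127 = 18·7 + 1
7 = 7·1 + 0  (stop)
So -4205/2039 = [-3; 1, 15, 18, 7].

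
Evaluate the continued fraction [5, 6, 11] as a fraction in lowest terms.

346/67

Fold from the inside: start with 11/1.
  6 + 1/11 = 67/11
  5 + 11/67 = 346/67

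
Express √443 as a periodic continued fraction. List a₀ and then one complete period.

a₀ = ⌊√443⌋ = 21.
With m₀=0, d₀=1 and mₖ₊₁ = dₖaₖ − mₖ, dₖ₊₁ = (n − mₖ₊₁²)/dₖ, aₖ₊₁ = ⌊(a₀+mₖ₊₁)/dₖ₊₁⌋:
  k=1: m=21, d=2, a=21
  k=2: m=21, d=1, a=42
d=1 and a=2a₀=42 at k=2, so the next step gives (m, d) = (21, 2) again — its k=1 value — and the period has length 2.

[21; 21, 42]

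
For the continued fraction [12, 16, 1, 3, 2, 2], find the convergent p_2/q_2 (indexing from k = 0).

205/17

Using pₖ = aₖpₖ₋₁ + pₖ₋₂, qₖ = aₖqₖ₋₁ + qₖ₋₂ (with p₋₁=1, p₋₂=0, q₋₁=0, q₋₂=1):
  k=0: a=12, p=12, q=1
  k=1: a=16, p=193, q=16
  k=2: a=1, p=205, q=17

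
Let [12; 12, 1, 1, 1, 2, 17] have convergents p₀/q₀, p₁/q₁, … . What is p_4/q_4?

Using pₖ = aₖpₖ₋₁ + pₖ₋₂, qₖ = aₖqₖ₋₁ + qₖ₋₂ (with p₋₁=1, p₋₂=0, q₋₁=0, q₋₂=1):
  k=0: a=12, p=12, q=1
  k=1: a=12, p=145, q=12
  k=2: a=1, p=157, q=13
  k=3: a=1, p=302, q=25
  k=4: a=1, p=459, q=38

459/38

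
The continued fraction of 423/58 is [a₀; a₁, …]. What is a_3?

2

423 = 7·58 + 17   →  a_0 = 7
58 = 3·17 + 7   →  a_1 = 3
17 = 2·7 + 3   →  a_2 = 2
7 = 2·3 + 1   →  a_3 = 2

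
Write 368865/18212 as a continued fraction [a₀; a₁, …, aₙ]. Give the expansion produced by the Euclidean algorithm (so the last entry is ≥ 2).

368865 = 20·18212 + 4625
18212 = 3·4625 + 4337
4625 = 1·4337 + 288
4337 = 15·288 + 17
288 = 16·17 + 16
17 = 1·16 + 1
16 = 16·1 + 0  (stop)
So 368865/18212 = [20; 3, 1, 15, 16, 1, 16].

[20; 3, 1, 15, 16, 1, 16]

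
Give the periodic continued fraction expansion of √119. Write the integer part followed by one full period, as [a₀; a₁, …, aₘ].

a₀ = ⌊√119⌋ = 10.
With m₀=0, d₀=1 and mₖ₊₁ = dₖaₖ − mₖ, dₖ₊₁ = (n − mₖ₊₁²)/dₖ, aₖ₊₁ = ⌊(a₀+mₖ₊₁)/dₖ₊₁⌋:
  k=1: m=10, d=19, a=1
  k=2: m=9, d=2, a=9
  k=3: m=9, d=19, a=1
  k=4: m=10, d=1, a=20
d=1 and a=2a₀=20 at k=4, so the next step gives (m, d) = (10, 19) again — its k=1 value — and the period has length 4.

[10; 1, 9, 1, 20]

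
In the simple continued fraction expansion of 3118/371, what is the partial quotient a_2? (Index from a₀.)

3118 = 8·371 + 150   →  a_0 = 8
371 = 2·150 + 71   →  a_1 = 2
150 = 2·71 + 8   →  a_2 = 2

2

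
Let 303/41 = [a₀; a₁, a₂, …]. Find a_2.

303 = 7·41 + 16   →  a_0 = 7
41 = 2·16 + 9   →  a_1 = 2
16 = 1·9 + 7   →  a_2 = 1

1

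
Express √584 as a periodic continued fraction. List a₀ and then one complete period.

a₀ = ⌊√584⌋ = 24.

[24; 6, 48]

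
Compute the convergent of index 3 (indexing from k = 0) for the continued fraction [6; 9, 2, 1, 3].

171/28

Using pₖ = aₖpₖ₋₁ + pₖ₋₂, qₖ = aₖqₖ₋₁ + qₖ₋₂ (with p₋₁=1, p₋₂=0, q₋₁=0, q₋₂=1):
  k=0: a=6, p=6, q=1
  k=1: a=9, p=55, q=9
  k=2: a=2, p=116, q=19
  k=3: a=1, p=171, q=28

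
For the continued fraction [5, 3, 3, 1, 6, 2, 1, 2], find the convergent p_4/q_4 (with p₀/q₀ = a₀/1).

Using pₖ = aₖpₖ₋₁ + pₖ₋₂, qₖ = aₖqₖ₋₁ + qₖ₋₂ (with p₋₁=1, p₋₂=0, q₋₁=0, q₋₂=1):
  k=0: a=5, p=5, q=1
  k=1: a=3, p=16, q=3
  k=2: a=3, p=53, q=10
  k=3: a=1, p=69, q=13
  k=4: a=6, p=467, q=88

467/88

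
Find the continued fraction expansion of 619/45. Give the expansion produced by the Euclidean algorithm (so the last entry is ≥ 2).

[13; 1, 3, 11]

619 = 13*45 + 34
45 = 1*34 + 11
34 = 3*11 + 1
11 = 11*1 + 0  (stop)
So 619/45 = [13; 1, 3, 11].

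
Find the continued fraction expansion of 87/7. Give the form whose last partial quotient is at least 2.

87 = 12*7 + 3
7 = 2*3 + 1
3 = 3*1 + 0  (stop)
So 87/7 = [12; 2, 3].

[12; 2, 3]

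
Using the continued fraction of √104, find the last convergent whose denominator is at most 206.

1030/101

√104 = [10; 5, 20, …] (period length 2).
Convergents:
  p_0/q_0 = 10/1
  p_1/q_1 = 51/5
  p_2/q_2 = 1030/101
  p_3/q_3 = 5201/510
q_2 = 101 ≤ 206 < 510 = q_3, so the answer is 1030/101.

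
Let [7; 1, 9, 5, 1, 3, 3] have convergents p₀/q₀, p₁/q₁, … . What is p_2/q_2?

79/10

Using pₖ = aₖpₖ₋₁ + pₖ₋₂, qₖ = aₖqₖ₋₁ + qₖ₋₂ (with p₋₁=1, p₋₂=0, q₋₁=0, q₋₂=1):
  k=0: a=7, p=7, q=1
  k=1: a=1, p=8, q=1
  k=2: a=9, p=79, q=10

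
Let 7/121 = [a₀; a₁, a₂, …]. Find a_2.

3

7 = 0·121 + 7   →  a_0 = 0
121 = 17·7 + 2   →  a_1 = 17
7 = 3·2 + 1   →  a_2 = 3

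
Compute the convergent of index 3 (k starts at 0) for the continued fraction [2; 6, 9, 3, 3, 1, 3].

Using pₖ = aₖpₖ₋₁ + pₖ₋₂, qₖ = aₖqₖ₋₁ + qₖ₋₂ (with p₋₁=1, p₋₂=0, q₋₁=0, q₋₂=1):
  k=0: a=2, p=2, q=1
  k=1: a=6, p=13, q=6
  k=2: a=9, p=119, q=55
  k=3: a=3, p=370, q=171

370/171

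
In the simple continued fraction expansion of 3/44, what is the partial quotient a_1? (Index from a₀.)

3 = 0·44 + 3   →  a_0 = 0
44 = 14·3 + 2   →  a_1 = 14

14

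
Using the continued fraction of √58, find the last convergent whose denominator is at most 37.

99/13

√58 = [7; 1, 1, 1, 1, 1, 1, 14, …] (period length 7).
Convergents:
  p_0/q_0 = 7/1
  p_1/q_1 = 8/1
  p_2/q_2 = 15/2
  p_3/q_3 = 23/3
  p_4/q_4 = 38/5
  p_5/q_5 = 61/8
  p_6/q_6 = 99/13
  p_7/q_7 = 1447/190
q_6 = 13 ≤ 37 < 190 = q_7, so the answer is 99/13.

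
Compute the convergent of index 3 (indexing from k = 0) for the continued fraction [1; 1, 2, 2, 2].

Using pₖ = aₖpₖ₋₁ + pₖ₋₂, qₖ = aₖqₖ₋₁ + qₖ₋₂ (with p₋₁=1, p₋₂=0, q₋₁=0, q₋₂=1):
  k=0: a=1, p=1, q=1
  k=1: a=1, p=2, q=1
  k=2: a=2, p=5, q=3
  k=3: a=2, p=12, q=7

12/7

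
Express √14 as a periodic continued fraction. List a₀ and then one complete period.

a₀ = ⌊√14⌋ = 3.
With m₀=0, d₀=1 and mₖ₊₁ = dₖaₖ − mₖ, dₖ₊₁ = (n − mₖ₊₁²)/dₖ, aₖ₊₁ = ⌊(a₀+mₖ₊₁)/dₖ₊₁⌋:
  k=1: m=3, d=5, a=1
  k=2: m=2, d=2, a=2
  k=3: m=2, d=5, a=1
  k=4: m=3, d=1, a=6
d=1 and a=2a₀=6 at k=4, so the next step gives (m, d) = (3, 5) again — its k=1 value — and the period has length 4.

[3; 1, 2, 1, 6]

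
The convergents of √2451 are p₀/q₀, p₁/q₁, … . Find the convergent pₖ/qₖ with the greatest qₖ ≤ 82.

√2451 = [49; 1, 1, 32, 1, 1, 98, …] (period length 6).
Convergents:
  p_0/q_0 = 49/1
  p_1/q_1 = 50/1
  p_2/q_2 = 99/2
  p_3/q_3 = 3218/65
  p_4/q_4 = 3317/67
  p_5/q_5 = 6535/132
q_4 = 67 ≤ 82 < 132 = q_5, so the answer is 3317/67.

3317/67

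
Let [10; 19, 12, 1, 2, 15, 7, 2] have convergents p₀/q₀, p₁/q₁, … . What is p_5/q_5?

Using pₖ = aₖpₖ₋₁ + pₖ₋₂, qₖ = aₖqₖ₋₁ + qₖ₋₂ (with p₋₁=1, p₋₂=0, q₋₁=0, q₋₂=1):
  k=0: a=10, p=10, q=1
  k=1: a=19, p=191, q=19
  k=2: a=12, p=2302, q=229
  k=3: a=1, p=2493, q=248
  k=4: a=2, p=7288, q=725
  k=5: a=15, p=111813, q=11123

111813/11123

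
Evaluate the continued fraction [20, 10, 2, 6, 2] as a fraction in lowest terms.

5888/293

Fold from the inside: start with 2/1.
  6 + 1/2 = 13/2
  2 + 2/13 = 28/13
  10 + 13/28 = 293/28
  20 + 28/293 = 5888/293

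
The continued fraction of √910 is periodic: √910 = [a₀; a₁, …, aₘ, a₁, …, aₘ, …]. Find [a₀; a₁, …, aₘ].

[30; 6, 60]

a₀ = ⌊√910⌋ = 30.
With m₀=0, d₀=1 and mₖ₊₁ = dₖaₖ − mₖ, dₖ₊₁ = (n − mₖ₊₁²)/dₖ, aₖ₊₁ = ⌊(a₀+mₖ₊₁)/dₖ₊₁⌋:
  k=1: m=30, d=10, a=6
  k=2: m=30, d=1, a=60
d=1 and a=2a₀=60 at k=2, so the next step gives (m, d) = (30, 10) again — its k=1 value — and the period has length 2.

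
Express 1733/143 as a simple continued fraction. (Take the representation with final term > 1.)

1733 = 12×143 + 17
143 = 8×17 + 7
17 = 2×7 + 3
7 = 2×3 + 1
3 = 3×1 + 0  (stop)
So 1733/143 = [12; 8, 2, 2, 3].

[12; 8, 2, 2, 3]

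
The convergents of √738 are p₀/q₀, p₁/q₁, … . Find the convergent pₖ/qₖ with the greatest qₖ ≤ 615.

8829/325

√738 = [27; 6, 54, …] (period length 2).
Convergents:
  p_0/q_0 = 27/1
  p_1/q_1 = 163/6
  p_2/q_2 = 8829/325
  p_3/q_3 = 53137/1956
q_2 = 325 ≤ 615 < 1956 = q_3, so the answer is 8829/325.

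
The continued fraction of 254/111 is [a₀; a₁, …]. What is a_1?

254 = 2·111 + 32   →  a_0 = 2
111 = 3·32 + 15   →  a_1 = 3

3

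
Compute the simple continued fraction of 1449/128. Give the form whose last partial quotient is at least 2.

[11; 3, 8, 5]

1449 = 11·128 + 41
128 = 3·41 + 5
41 = 8·5 + 1
5 = 5·1 + 0  (stop)
So 1449/128 = [11; 3, 8, 5].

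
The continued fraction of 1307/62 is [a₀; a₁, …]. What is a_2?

1307 = 21·62 + 5   →  a_0 = 21
62 = 12·5 + 2   →  a_1 = 12
5 = 2·2 + 1   →  a_2 = 2

2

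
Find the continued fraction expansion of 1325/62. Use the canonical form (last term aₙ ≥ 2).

1325 = 21·62 + 23
62 = 2·23 + 16
23 = 1·16 + 7
16 = 2·7 + 2
7 = 3·2 + 1
2 = 2·1 + 0  (stop)
So 1325/62 = [21; 2, 1, 2, 3, 2].

[21; 2, 1, 2, 3, 2]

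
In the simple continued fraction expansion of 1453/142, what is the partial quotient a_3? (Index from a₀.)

1453 = 10·142 + 33   →  a_0 = 10
142 = 4·33 + 10   →  a_1 = 4
33 = 3·10 + 3   →  a_2 = 3
10 = 3·3 + 1   →  a_3 = 3

3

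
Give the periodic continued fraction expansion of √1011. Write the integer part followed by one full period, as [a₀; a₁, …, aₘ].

a₀ = ⌊√1011⌋ = 31.
With m₀=0, d₀=1 and mₖ₊₁ = dₖaₖ − mₖ, dₖ₊₁ = (n − mₖ₊₁²)/dₖ, aₖ₊₁ = ⌊(a₀+mₖ₊₁)/dₖ₊₁⌋:
  k=1: m=31, d=50, a=1
  k=2: m=19, d=13, a=3
  k=3: m=20, d=47, a=1
  k=4: m=27, d=6, a=9
  k=5: m=27, d=47, a=1
  k=6: m=20, d=13, a=3
  k=7: m=19, d=50, a=1
  k=8: m=31, d=1, a=62
d=1 and a=2a₀=62 at k=8, so the next step gives (m, d) = (31, 50) again — its k=1 value — and the period has length 8.

[31; 1, 3, 1, 9, 1, 3, 1, 62]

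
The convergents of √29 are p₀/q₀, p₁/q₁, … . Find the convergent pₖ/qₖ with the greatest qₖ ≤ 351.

√29 = [5; 2, 1, 1, 2, 10, …] (period length 5).
Convergents:
  p_0/q_0 = 5/1
  p_1/q_1 = 11/2
  p_2/q_2 = 16/3
  p_3/q_3 = 27/5
  p_4/q_4 = 70/13
  p_5/q_5 = 727/135
  p_6/q_6 = 1524/283
  p_7/q_7 = 2251/418
q_6 = 283 ≤ 351 < 418 = q_7, so the answer is 1524/283.

1524/283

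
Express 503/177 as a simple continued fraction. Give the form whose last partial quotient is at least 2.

503 = 2×177 + 149
177 = 1×149 + 28
149 = 5×28 + 9
28 = 3×9 + 1
9 = 9×1 + 0  (stop)
So 503/177 = [2; 1, 5, 3, 9].

[2; 1, 5, 3, 9]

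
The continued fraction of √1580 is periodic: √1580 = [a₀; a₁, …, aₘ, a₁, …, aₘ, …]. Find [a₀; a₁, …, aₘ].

[39; 1, 2, 1, 78]

a₀ = ⌊√1580⌋ = 39.
With m₀=0, d₀=1 and mₖ₊₁ = dₖaₖ − mₖ, dₖ₊₁ = (n − mₖ₊₁²)/dₖ, aₖ₊₁ = ⌊(a₀+mₖ₊₁)/dₖ₊₁⌋:
  k=1: m=39, d=59, a=1
  k=2: m=20, d=20, a=2
  k=3: m=20, d=59, a=1
  k=4: m=39, d=1, a=78
d=1 and a=2a₀=78 at k=4, so the next step gives (m, d) = (39, 59) again — its k=1 value — and the period has length 4.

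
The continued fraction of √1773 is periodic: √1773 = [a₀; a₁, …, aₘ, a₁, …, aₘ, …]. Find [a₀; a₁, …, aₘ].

a₀ = ⌊√1773⌋ = 42.
With m₀=0, d₀=1 and mₖ₊₁ = dₖaₖ − mₖ, dₖ₊₁ = (n − mₖ₊₁²)/dₖ, aₖ₊₁ = ⌊(a₀+mₖ₊₁)/dₖ₊₁⌋:
  k=1: m=42, d=9, a=9
  k=2: m=39, d=28, a=2
  k=3: m=17, d=53, a=1
  k=4: m=36, d=9, a=8
  k=5: m=36, d=53, a=1
  k=6: m=17, d=28, a=2
  k=7: m=39, d=9, a=9
  k=8: m=42, d=1, a=84
d=1 and a=2a₀=84 at k=8, so the next step gives (m, d) = (42, 9) again — its k=1 value — and the period has length 8.

[42; 9, 2, 1, 8, 1, 2, 9, 84]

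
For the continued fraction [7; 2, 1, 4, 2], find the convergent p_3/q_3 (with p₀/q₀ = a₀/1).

103/14

Using pₖ = aₖpₖ₋₁ + pₖ₋₂, qₖ = aₖqₖ₋₁ + qₖ₋₂ (with p₋₁=1, p₋₂=0, q₋₁=0, q₋₂=1):
  k=0: a=7, p=7, q=1
  k=1: a=2, p=15, q=2
  k=2: a=1, p=22, q=3
  k=3: a=4, p=103, q=14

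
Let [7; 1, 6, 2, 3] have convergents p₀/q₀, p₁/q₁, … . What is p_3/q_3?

118/15

Using pₖ = aₖpₖ₋₁ + pₖ₋₂, qₖ = aₖqₖ₋₁ + qₖ₋₂ (with p₋₁=1, p₋₂=0, q₋₁=0, q₋₂=1):
  k=0: a=7, p=7, q=1
  k=1: a=1, p=8, q=1
  k=2: a=6, p=55, q=7
  k=3: a=2, p=118, q=15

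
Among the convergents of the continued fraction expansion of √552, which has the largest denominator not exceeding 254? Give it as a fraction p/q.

√552 = [23; 2, 46, …] (period length 2).
Convergents:
  p_0/q_0 = 23/1
  p_1/q_1 = 47/2
  p_2/q_2 = 2185/93
  p_3/q_3 = 4417/188
  p_4/q_4 = 205367/8741
q_3 = 188 ≤ 254 < 8741 = q_4, so the answer is 4417/188.

4417/188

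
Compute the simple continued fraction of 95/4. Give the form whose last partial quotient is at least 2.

[23; 1, 3]

95 = 23*4 + 3
4 = 1*3 + 1
3 = 3*1 + 0  (stop)
So 95/4 = [23; 1, 3].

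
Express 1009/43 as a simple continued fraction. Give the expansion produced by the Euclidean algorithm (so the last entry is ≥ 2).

1009 = 23×43 + 20
43 = 2×20 + 3
20 = 6×3 + 2
3 = 1×2 + 1
2 = 2×1 + 0  (stop)
So 1009/43 = [23; 2, 6, 1, 2].

[23; 2, 6, 1, 2]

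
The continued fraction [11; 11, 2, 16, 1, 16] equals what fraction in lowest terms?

Fold from the inside: start with 16/1.
  1 + 1/16 = 17/16
  16 + 16/17 = 288/17
  2 + 17/288 = 593/288
  11 + 288/593 = 6811/593
  11 + 593/6811 = 75514/6811

75514/6811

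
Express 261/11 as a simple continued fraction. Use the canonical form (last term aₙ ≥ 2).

261 = 23*11 + 8
11 = 1*8 + 3
8 = 2*3 + 2
3 = 1*2 + 1
2 = 2*1 + 0  (stop)
So 261/11 = [23; 1, 2, 1, 2].

[23; 1, 2, 1, 2]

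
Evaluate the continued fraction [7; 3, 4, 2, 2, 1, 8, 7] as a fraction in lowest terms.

Using pₖ = aₖpₖ₋₁ + pₖ₋₂ and qₖ = aₖqₖ₋₁ + qₖ₋₂:
  k=0: a=7, p=7, q=1
  k=1: a=3, p=22, q=3
  k=2: a=4, p=95, q=13
  k=3: a=2, p=212, q=29
  k=4: a=2, p=519, q=71
  k=5: a=1, p=731, q=100
  k=6: a=8, p=6367, q=871
  k=7: a=7, p=45300, q=6197

45300/6197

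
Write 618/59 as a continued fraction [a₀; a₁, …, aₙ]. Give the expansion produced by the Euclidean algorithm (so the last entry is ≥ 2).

[10; 2, 9, 3]

618 = 10×59 + 28
59 = 2×28 + 3
28 = 9×3 + 1
3 = 3×1 + 0  (stop)
So 618/59 = [10; 2, 9, 3].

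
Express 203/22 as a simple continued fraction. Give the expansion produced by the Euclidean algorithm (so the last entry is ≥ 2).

203 = 9·22 + 5
22 = 4·5 + 2
5 = 2·2 + 1
2 = 2·1 + 0  (stop)
So 203/22 = [9; 4, 2, 2].

[9; 4, 2, 2]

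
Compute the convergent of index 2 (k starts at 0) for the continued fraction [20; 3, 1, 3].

81/4

Using pₖ = aₖpₖ₋₁ + pₖ₋₂, qₖ = aₖqₖ₋₁ + qₖ₋₂ (with p₋₁=1, p₋₂=0, q₋₁=0, q₋₂=1):
  k=0: a=20, p=20, q=1
  k=1: a=3, p=61, q=3
  k=2: a=1, p=81, q=4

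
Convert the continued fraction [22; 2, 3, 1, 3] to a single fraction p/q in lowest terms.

763/34

Fold from the inside: start with 3/1.
  1 + 1/3 = 4/3
  3 + 3/4 = 15/4
  2 + 4/15 = 34/15
  22 + 15/34 = 763/34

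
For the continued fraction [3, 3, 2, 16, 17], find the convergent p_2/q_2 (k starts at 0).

23/7

Using pₖ = aₖpₖ₋₁ + pₖ₋₂, qₖ = aₖqₖ₋₁ + qₖ₋₂ (with p₋₁=1, p₋₂=0, q₋₁=0, q₋₂=1):
  k=0: a=3, p=3, q=1
  k=1: a=3, p=10, q=3
  k=2: a=2, p=23, q=7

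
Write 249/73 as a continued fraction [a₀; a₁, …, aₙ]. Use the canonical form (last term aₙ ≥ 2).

249 = 3·73 + 30
73 = 2·30 + 13
30 = 2·13 + 4
13 = 3·4 + 1
4 = 4·1 + 0  (stop)
So 249/73 = [3; 2, 2, 3, 4].

[3; 2, 2, 3, 4]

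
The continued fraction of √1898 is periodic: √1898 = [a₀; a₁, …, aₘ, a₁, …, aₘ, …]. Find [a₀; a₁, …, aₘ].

a₀ = ⌊√1898⌋ = 43.
With m₀=0, d₀=1 and mₖ₊₁ = dₖaₖ − mₖ, dₖ₊₁ = (n − mₖ₊₁²)/dₖ, aₖ₊₁ = ⌊(a₀+mₖ₊₁)/dₖ₊₁⌋:
  k=1: m=43, d=49, a=1
  k=2: m=6, d=38, a=1
  k=3: m=32, d=23, a=3
  k=4: m=37, d=23, a=3
  k=5: m=32, d=38, a=1
  k=6: m=6, d=49, a=1
  k=7: m=43, d=1, a=86
d=1 and a=2a₀=86 at k=7, so the next step gives (m, d) = (43, 49) again — its k=1 value — and the period has length 7.

[43; 1, 1, 3, 3, 1, 1, 86]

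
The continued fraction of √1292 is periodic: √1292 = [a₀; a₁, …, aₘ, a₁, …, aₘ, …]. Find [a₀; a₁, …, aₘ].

[35; 1, 16, 1, 70]

a₀ = ⌊√1292⌋ = 35.
With m₀=0, d₀=1 and mₖ₊₁ = dₖaₖ − mₖ, dₖ₊₁ = (n − mₖ₊₁²)/dₖ, aₖ₊₁ = ⌊(a₀+mₖ₊₁)/dₖ₊₁⌋:
  k=1: m=35, d=67, a=1
  k=2: m=32, d=4, a=16
  k=3: m=32, d=67, a=1
  k=4: m=35, d=1, a=70
d=1 and a=2a₀=70 at k=4, so the next step gives (m, d) = (35, 67) again — its k=1 value — and the period has length 4.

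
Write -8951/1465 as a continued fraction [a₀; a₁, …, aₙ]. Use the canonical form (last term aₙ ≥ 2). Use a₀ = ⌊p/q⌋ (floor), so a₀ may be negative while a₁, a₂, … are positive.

[-7; 1, 8, 10, 16]

-8951 = -7·1465 + 1304
1465 = 1·1304 + 161
1304 = 8·161 + 16
161 = 10·16 + 1
16 = 16·1 + 0  (stop)
So -8951/1465 = [-7; 1, 8, 10, 16].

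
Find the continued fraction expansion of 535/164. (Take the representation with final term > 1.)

[3; 3, 1, 4, 2, 1, 2]

535 = 3·164 + 43
164 = 3·43 + 35
43 = 1·35 + 8
35 = 4·8 + 3
8 = 2·3 + 2
3 = 1·2 + 1
2 = 2·1 + 0  (stop)
So 535/164 = [3; 3, 1, 4, 2, 1, 2].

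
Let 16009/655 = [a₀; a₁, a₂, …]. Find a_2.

16009 = 24·655 + 289   →  a_0 = 24
655 = 2·289 + 77   →  a_1 = 2
289 = 3·77 + 58   →  a_2 = 3

3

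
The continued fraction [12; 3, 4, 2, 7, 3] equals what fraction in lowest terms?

Using pₖ = aₖpₖ₋₁ + pₖ₋₂ and qₖ = aₖqₖ₋₁ + qₖ₋₂:
  k=0: a=12, p=12, q=1
  k=1: a=3, p=37, q=3
  k=2: a=4, p=160, q=13
  k=3: a=2, p=357, q=29
  k=4: a=7, p=2659, q=216
  k=5: a=3, p=8334, q=677

8334/677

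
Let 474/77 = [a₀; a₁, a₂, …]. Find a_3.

474 = 6·77 + 12   →  a_0 = 6
77 = 6·12 + 5   →  a_1 = 6
12 = 2·5 + 2   →  a_2 = 2
5 = 2·2 + 1   →  a_3 = 2

2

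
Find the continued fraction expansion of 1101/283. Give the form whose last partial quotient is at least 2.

1101 = 3*283 + 252
283 = 1*252 + 31
252 = 8*31 + 4
31 = 7*4 + 3
4 = 1*3 + 1
3 = 3*1 + 0  (stop)
So 1101/283 = [3; 1, 8, 7, 1, 3].

[3; 1, 8, 7, 1, 3]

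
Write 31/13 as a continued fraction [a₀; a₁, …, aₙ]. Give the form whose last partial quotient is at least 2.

[2; 2, 1, 1, 2]

31 = 2×13 + 5
13 = 2×5 + 3
5 = 1×3 + 2
3 = 1×2 + 1
2 = 2×1 + 0  (stop)
So 31/13 = [2; 2, 1, 1, 2].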